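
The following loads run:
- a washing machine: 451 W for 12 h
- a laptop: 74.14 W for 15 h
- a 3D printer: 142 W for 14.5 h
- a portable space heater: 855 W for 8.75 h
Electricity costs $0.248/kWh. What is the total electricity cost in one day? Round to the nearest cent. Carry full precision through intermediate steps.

washing machine: 451 W × 12 h = 5,412 Wh = 5.412 kWh
laptop: 74.14 W × 15 h = 1,112 Wh = 1.112 kWh
3D printer: 142 W × 14.5 h = 2,059 Wh = 2.059 kWh
portable space heater: 855 W × 8.75 h = 7,481 Wh = 7.481 kWh
Total energy = 5.412 + 1.112 + 2.059 + 7.481 = 16.06 kWh
Cost = 16.06 kWh × $0.248 = $3.98

$3.98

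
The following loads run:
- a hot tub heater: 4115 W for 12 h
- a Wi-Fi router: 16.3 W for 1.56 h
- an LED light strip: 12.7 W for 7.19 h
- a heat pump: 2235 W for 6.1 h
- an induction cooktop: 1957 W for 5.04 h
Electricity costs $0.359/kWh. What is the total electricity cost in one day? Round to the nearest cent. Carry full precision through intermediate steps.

hot tub heater: 4115 W × 12 h = 49,380 Wh = 49.38 kWh
Wi-Fi router: 16.3 W × 1.56 h = 25 Wh = 0.02543 kWh
LED light strip: 12.7 W × 7.19 h = 91 Wh = 0.09131 kWh
heat pump: 2235 W × 6.1 h = 13,634 Wh = 13.63 kWh
induction cooktop: 1957 W × 5.04 h = 9,863 Wh = 9.863 kWh
Total energy = 49.38 + 0.02543 + 0.09131 + 13.63 + 9.863 = 72.99 kWh
Cost = 72.99 kWh × $0.359 = $26.20

$26.20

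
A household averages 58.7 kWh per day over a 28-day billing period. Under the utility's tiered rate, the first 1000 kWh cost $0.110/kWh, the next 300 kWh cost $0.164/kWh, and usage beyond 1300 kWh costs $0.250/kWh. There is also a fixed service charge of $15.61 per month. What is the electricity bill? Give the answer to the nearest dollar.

Usage = 58.7 kWh/day × 28 days = 1643.6 kWh
First 1000 kWh × $0.110 = $110.00
Next 300 kWh × $0.164 = $49.20
Remaining 343.6 kWh × $0.250 = $85.90
Energy charge = $245.10; + service $15.61 = $260.71 ≈ $261

$261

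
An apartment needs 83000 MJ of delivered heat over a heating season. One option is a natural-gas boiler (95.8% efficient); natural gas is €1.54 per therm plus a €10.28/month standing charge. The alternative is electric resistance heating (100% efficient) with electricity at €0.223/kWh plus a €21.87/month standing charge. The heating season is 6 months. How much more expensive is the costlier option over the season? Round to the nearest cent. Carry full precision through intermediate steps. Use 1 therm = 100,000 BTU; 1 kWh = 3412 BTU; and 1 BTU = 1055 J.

€3946.73

Heat load = 83000 MJ = 83,000,000,000 J / 1055 = 78,672,986 BTU
Gas: input = 78,672,986 / 0.958 = 82,122,115 BTU = 821.2 therm → 821.2 × €1.54 = €1,264.68; + 6 × €10.28 standing = €1,326.36
Electric: 78,672,986 BTU / 3412 = 23,060 kWh → × €0.223 = €5,141.87; + 6 × €21.87 standing = €5,273.09
Difference = |€1,326.36 − €5,273.09| = €3,946.73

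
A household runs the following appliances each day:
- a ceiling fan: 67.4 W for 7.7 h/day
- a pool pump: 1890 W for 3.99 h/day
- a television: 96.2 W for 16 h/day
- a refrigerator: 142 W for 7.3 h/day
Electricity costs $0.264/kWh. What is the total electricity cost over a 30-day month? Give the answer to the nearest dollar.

$84

ceiling fan: 67.4 W × 7.7 h × 30 d = 15,569 Wh = 15.57 kWh
pool pump: 1890 W × 3.99 h × 30 d = 226,233 Wh = 226.2 kWh
television: 96.2 W × 16 h × 30 d = 46,176 Wh = 46.18 kWh
refrigerator: 142 W × 7.3 h × 30 d = 31,098 Wh = 31.1 kWh
Total energy = 15.57 + 226.2 + 46.18 + 31.1 = 319.1 kWh
Cost = 319.1 kWh × $0.264 = $84.24 ≈ $84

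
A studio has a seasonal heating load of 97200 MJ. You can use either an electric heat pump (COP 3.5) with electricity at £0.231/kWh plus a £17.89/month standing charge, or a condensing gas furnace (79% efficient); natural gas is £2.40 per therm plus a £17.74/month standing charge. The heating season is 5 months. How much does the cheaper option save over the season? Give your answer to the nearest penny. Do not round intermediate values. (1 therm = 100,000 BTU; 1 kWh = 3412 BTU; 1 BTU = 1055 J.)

Heat load = 97200 MJ = 97,200,000,000 J / 1055 = 92,132,701 BTU
Gas: input = 92,132,701 / 0.79 = 116,623,673 BTU = 1,166 therm → 1,166 × £2.40 = £2,798.97; + 5 × £17.74 standing = £2,887.67
Heat pump: 92,132,701 BTU / 3412 = 27,000 kWh heat; / 3.5 = 7,715 kWh in → × £0.231 = £1,782.17; + 5 × £17.89 standing = £1,871.62
Difference = |£2,887.67 − £1,871.62| = £1,016.05

£1016.05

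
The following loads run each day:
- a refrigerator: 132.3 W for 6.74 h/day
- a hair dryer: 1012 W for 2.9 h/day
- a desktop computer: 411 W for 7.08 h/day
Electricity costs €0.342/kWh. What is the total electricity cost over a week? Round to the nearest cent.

€16.13

refrigerator: 132.3 W × 6.74 h × 7 d = 6,242 Wh = 6.242 kWh
hair dryer: 1012 W × 2.9 h × 7 d = 20,544 Wh = 20.54 kWh
desktop computer: 411 W × 7.08 h × 7 d = 20,369 Wh = 20.37 kWh
Total energy = 6.242 + 20.54 + 20.37 = 47.15 kWh
Cost = 47.15 kWh × €0.342 = €16.13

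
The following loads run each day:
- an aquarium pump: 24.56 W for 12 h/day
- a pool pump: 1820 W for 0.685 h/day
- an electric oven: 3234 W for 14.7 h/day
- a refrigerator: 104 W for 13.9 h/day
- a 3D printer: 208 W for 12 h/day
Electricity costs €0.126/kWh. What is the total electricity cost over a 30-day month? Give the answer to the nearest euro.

€200

aquarium pump: 24.56 W × 12 h × 30 d = 8,842 Wh = 8.842 kWh
pool pump: 1820 W × 0.685 h × 30 d = 37,401 Wh = 37.4 kWh
electric oven: 3234 W × 14.7 h × 30 d = 1,426,194 Wh = 1,426 kWh
refrigerator: 104 W × 13.9 h × 30 d = 43,368 Wh = 43.37 kWh
3D printer: 208 W × 12 h × 30 d = 74,880 Wh = 74.88 kWh
Total energy = 8.842 + 37.4 + 1,426 + 43.37 + 74.88 = 1,591 kWh
Cost = 1,591 kWh × €0.126 = €200.43 ≈ €200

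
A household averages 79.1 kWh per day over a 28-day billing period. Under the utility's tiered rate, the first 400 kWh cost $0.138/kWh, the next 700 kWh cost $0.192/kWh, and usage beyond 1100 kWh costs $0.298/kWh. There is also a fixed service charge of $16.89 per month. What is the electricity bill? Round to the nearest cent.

Usage = 79.1 kWh/day × 28 days = 2214.8 kWh
First 400 kWh × $0.138 = $55.20
Next 700 kWh × $0.192 = $134.40
Remaining 1114.8 kWh × $0.298 = $332.21
Energy charge = $521.81; + service $16.89 = $538.70

$538.70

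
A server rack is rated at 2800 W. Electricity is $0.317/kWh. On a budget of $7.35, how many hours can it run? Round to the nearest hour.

8 h

Energy budget = $7.35 / $0.317 per kWh = 23.19 kWh = 23,186 Wh
Runtime = 23,186 Wh / 2800 W = 8.281 h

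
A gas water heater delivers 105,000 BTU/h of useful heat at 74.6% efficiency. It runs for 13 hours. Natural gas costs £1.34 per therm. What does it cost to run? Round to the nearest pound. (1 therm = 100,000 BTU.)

Heat delivered = 105,000 BTU/h × 13 h = 1,365,000 BTU
Gas input = 1,365,000 / 0.746 = 1,829,759 BTU
= 1,829,759 / 100,000 = 18.3 therm
Cost = 18.3 × £1.34/therm = £24.52 ≈ £25

£25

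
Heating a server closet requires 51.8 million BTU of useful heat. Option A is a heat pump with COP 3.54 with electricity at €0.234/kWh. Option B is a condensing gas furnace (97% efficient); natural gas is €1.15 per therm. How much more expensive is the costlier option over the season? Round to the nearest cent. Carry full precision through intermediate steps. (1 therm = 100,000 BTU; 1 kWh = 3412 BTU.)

Heat load = 51.8 × 10⁶ BTU = 51,800,000 BTU
Gas: input = 51,800,000 / 0.97 = 53,402,062 BTU = 534 therm → 534 × €1.15 = €614.12
Heat pump: 51,800,000 BTU / 3412 = 15,180 kWh heat; / 3.54 = 4,289 kWh in → × €0.234 = €1,003.54
Difference = |€614.12 − €1,003.54| = €389.41

€389.41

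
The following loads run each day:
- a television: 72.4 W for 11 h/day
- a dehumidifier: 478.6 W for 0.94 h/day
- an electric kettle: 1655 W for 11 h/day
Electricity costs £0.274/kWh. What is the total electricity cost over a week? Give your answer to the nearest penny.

television: 72.4 W × 11 h × 7 d = 5,575 Wh = 5.575 kWh
dehumidifier: 478.6 W × 0.94 h × 7 d = 3,149 Wh = 3.149 kWh
electric kettle: 1655 W × 11 h × 7 d = 127,435 Wh = 127.4 kWh
Total energy = 5.575 + 3.149 + 127.4 = 136.2 kWh
Cost = 136.2 kWh × £0.274 = £37.31

£37.31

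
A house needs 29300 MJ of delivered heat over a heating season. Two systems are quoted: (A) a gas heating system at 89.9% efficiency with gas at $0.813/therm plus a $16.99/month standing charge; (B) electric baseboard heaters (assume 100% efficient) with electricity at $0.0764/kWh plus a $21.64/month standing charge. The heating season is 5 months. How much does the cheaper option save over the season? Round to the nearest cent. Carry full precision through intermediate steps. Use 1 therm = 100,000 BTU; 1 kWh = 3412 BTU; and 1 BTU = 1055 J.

Heat load = 29300 MJ = 29,300,000,000 J / 1055 = 27,772,512 BTU
Gas: input = 27,772,512 / 0.899 = 30,892,672 BTU = 308.9 therm → 308.9 × $0.813 = $251.16; + 5 × $16.99 standing = $336.11
Electric: 27,772,512 BTU / 3412 = 8,140 kWh → × $0.0764 = $621.87; + 5 × $21.64 standing = $730.07
Difference = |$336.11 − $730.07| = $393.96

$393.96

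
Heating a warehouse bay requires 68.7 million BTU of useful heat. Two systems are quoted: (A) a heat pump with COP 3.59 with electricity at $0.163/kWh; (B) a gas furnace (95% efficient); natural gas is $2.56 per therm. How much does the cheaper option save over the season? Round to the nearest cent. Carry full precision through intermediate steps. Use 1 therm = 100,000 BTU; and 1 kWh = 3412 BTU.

Heat load = 68.7 × 10⁶ BTU = 68,700,000 BTU
Gas: input = 68,700,000 / 0.950 = 72,315,789 BTU = 723.2 therm → 723.2 × $2.56 = $1,851.28
Heat pump: 68,700,000 BTU / 3412 = 20,130 kWh heat; / 3.59 = 5,609 kWh in → × $0.163 = $914.20
Difference = |$1,851.28 − $914.20| = $937.08

$937.08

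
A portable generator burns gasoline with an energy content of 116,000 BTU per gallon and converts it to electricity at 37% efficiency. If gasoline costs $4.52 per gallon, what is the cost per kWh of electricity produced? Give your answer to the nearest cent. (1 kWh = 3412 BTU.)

Electrical output per gallon = 116,000 BTU × 0.37 / 3412 BTU/kWh = 12.58 kWh
Cost per kWh = $4.52 / 12.58 kWh = $0.359

$0.36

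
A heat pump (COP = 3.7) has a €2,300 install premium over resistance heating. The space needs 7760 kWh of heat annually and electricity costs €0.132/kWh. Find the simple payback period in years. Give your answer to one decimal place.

3.1 years

Resistance: 7760 kWh × €0.132 = €1,024.32/yr
Heat pump: 7760 / 3.7 = 2097 kWh in → × €0.132 = €276.84/yr
Annual savings = €747.48
Payback = €2,300 / €747.48 = 3.08 years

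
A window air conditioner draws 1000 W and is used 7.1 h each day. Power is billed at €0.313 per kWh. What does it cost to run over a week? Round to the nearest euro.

€16

Energy = 1000 W × 7.1 h/day × 7 days = 49,700 Wh = 49.7 kWh
Cost = 49.7 kWh × €0.313/kWh = €15.56 ≈ €16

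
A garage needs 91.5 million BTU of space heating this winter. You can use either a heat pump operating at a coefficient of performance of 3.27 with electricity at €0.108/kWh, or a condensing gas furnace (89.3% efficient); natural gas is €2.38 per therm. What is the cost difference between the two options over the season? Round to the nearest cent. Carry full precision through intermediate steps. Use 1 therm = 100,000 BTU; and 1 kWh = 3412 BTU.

€1552.93

Heat load = 91.5 × 10⁶ BTU = 91,500,000 BTU
Gas: input = 91,500,000 / 0.893 = 102,463,606 BTU = 1,025 therm → 1,025 × €2.38 = €2,438.63
Heat pump: 91,500,000 BTU / 3412 = 26,820 kWh heat; / 3.27 = 8,201 kWh in → × €0.108 = €885.70
Difference = |€2,438.63 − €885.70| = €1,552.93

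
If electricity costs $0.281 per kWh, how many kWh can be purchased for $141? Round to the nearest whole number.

502 kWh

$141 / $0.281 per kWh = 501.8 kWh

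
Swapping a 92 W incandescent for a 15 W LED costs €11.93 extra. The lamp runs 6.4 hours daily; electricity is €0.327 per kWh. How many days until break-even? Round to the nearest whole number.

Power saved = 92 − 15 = 77 W
Daily energy saved = 77 W × 6.4 h = 492.8 Wh = 0.4928 kWh
Daily savings = 0.4928 × €0.327 = €0.1611
Payback = €11.93 / €0.1611 per day = 74.03 days

74 days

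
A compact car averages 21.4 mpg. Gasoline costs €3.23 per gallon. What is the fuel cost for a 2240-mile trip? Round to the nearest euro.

Fuel = 2240 mi / 21.4 mpg = 104.7 gal
Cost = 104.7 gal × €3.23/gal = €338.09 ≈ €338

€338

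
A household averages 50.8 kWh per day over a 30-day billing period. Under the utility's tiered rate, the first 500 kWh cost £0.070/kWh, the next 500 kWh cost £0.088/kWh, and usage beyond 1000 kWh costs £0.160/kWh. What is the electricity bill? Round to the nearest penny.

£162.84

Usage = 50.8 kWh/day × 30 days = 1524 kWh
First 500 kWh × £0.070 = £35.00
Next 500 kWh × £0.088 = £44.00
Remaining 524 kWh × £0.160 = £83.84
Total = £162.84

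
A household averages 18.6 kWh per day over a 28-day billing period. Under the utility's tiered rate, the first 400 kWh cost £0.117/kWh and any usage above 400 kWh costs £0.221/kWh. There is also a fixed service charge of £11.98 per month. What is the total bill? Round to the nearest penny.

£85.48

Usage = 18.6 kWh/day × 28 days = 520.8 kWh
First 400 kWh × £0.117 = £46.80
Remaining 120.8 kWh × £0.221 = £26.70
Energy charge = £73.50; + service £11.98 = £85.48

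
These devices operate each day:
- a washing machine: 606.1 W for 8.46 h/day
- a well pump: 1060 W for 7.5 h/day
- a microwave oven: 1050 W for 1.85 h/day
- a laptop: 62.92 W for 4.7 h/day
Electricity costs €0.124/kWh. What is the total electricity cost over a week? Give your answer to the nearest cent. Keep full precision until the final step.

€13.29

washing machine: 606.1 W × 8.46 h × 7 d = 35,893 Wh = 35.89 kWh
well pump: 1060 W × 7.5 h × 7 d = 55,650 Wh = 55.65 kWh
microwave oven: 1050 W × 1.85 h × 7 d = 13,598 Wh = 13.6 kWh
laptop: 62.92 W × 4.7 h × 7 d = 2,070 Wh = 2.07 kWh
Total energy = 35.89 + 55.65 + 13.6 + 2.07 = 107.2 kWh
Cost = 107.2 kWh × €0.124 = €13.29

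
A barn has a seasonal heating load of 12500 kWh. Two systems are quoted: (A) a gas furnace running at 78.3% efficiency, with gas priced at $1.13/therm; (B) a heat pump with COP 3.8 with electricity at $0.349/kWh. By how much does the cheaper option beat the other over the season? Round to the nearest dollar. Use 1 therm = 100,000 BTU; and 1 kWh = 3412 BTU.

$533

Heat load = 12500 kWh × 3412 = 42,650,000 BTU
Gas: input = 42,650,000 / 0.783 = 54,469,987 BTU = 544.7 therm → 544.7 × $1.13 = $615.51
Heat pump: 42,650,000 BTU / 3412 = 12,500 kWh heat; / 3.8 = 3,289 kWh in → × $0.349 = $1,148.03
Difference = |$615.51 − $1,148.03| = $532.52 ≈ $533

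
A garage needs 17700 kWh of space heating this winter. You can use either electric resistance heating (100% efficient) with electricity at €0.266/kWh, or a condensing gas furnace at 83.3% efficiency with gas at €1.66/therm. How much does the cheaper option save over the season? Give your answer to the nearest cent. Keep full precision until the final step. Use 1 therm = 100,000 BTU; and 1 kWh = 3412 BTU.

Heat load = 17700 kWh × 3412 = 60,392,400 BTU
Gas: input = 60,392,400 / 0.833 = 72,499,880 BTU = 725 therm → 725 × €1.66 = €1,203.50
Electric: 60,392,400 BTU / 3412 = 17,700 kWh → × €0.266 = €4,708.20
Difference = |€1,203.50 − €4,708.20| = €3,504.70

€3504.70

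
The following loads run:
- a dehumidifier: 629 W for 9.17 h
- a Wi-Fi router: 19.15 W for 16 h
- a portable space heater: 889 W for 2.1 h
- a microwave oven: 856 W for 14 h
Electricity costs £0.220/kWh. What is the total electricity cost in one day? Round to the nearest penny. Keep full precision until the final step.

£4.38

dehumidifier: 629 W × 9.17 h = 5,768 Wh = 5.768 kWh
Wi-Fi router: 19.15 W × 16 h = 306 Wh = 0.3064 kWh
portable space heater: 889 W × 2.1 h = 1,867 Wh = 1.867 kWh
microwave oven: 856 W × 14 h = 11,984 Wh = 11.98 kWh
Total energy = 5.768 + 0.3064 + 1.867 + 11.98 = 19.93 kWh
Cost = 19.93 kWh × £0.220 = £4.38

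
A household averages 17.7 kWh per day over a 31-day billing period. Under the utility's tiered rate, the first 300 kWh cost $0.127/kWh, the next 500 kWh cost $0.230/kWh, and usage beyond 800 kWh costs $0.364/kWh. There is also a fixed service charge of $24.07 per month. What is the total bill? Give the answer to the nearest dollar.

Usage = 17.7 kWh/day × 31 days = 548.7 kWh
First 300 kWh × $0.127 = $38.10
Next 248.7 kWh × $0.230 = $57.20
Remaining tier: 0 kWh (not reached)
Energy charge = $95.30; + service $24.07 = $119.37 ≈ $119

$119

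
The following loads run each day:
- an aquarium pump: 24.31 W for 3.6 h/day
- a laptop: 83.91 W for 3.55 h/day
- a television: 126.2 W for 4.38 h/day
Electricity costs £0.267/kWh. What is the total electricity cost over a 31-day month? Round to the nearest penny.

aquarium pump: 24.31 W × 3.6 h × 31 d = 2,713 Wh = 2.713 kWh
laptop: 83.91 W × 3.55 h × 31 d = 9,234 Wh = 9.234 kWh
television: 126.2 W × 4.38 h × 31 d = 17,135 Wh = 17.14 kWh
Total energy = 2.713 + 9.234 + 17.14 = 29.08 kWh
Cost = 29.08 kWh × £0.267 = £7.77

£7.77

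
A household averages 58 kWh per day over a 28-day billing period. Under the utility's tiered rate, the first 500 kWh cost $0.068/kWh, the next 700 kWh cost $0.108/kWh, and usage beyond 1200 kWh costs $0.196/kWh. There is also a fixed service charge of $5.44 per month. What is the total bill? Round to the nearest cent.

Usage = 58 kWh/day × 28 days = 1624 kWh
First 500 kWh × $0.068 = $34.00
Next 700 kWh × $0.108 = $75.60
Remaining 424 kWh × $0.196 = $83.10
Energy charge = $192.70; + service $5.44 = $198.14

$198.14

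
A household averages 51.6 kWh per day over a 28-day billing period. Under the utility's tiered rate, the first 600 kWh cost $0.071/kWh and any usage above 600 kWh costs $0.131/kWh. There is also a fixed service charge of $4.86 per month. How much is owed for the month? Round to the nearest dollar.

$158

Usage = 51.6 kWh/day × 28 days = 1444.8 kWh
First 600 kWh × $0.071 = $42.60
Remaining 844.8 kWh × $0.131 = $110.67
Energy charge = $153.27; + service $4.86 = $158.13 ≈ $158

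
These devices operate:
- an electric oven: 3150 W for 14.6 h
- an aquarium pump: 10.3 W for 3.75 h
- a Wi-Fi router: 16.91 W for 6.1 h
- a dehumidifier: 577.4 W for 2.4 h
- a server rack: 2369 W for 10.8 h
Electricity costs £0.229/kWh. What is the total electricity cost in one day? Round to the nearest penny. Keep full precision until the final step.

electric oven: 3150 W × 14.6 h = 45,990 Wh = 45.99 kWh
aquarium pump: 10.3 W × 3.75 h = 39 Wh = 0.03862 kWh
Wi-Fi router: 16.91 W × 6.1 h = 103 Wh = 0.1032 kWh
dehumidifier: 577.4 W × 2.4 h = 1,386 Wh = 1.386 kWh
server rack: 2369 W × 10.8 h = 25,585 Wh = 25.59 kWh
Total energy = 45.99 + 0.03862 + 0.1032 + 1.386 + 25.59 = 73.1 kWh
Cost = 73.1 kWh × £0.229 = £16.74

£16.74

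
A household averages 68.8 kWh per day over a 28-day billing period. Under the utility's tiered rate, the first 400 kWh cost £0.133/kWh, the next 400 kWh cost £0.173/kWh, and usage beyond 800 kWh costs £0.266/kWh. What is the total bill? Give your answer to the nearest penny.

Usage = 68.8 kWh/day × 28 days = 1926.4 kWh
First 400 kWh × £0.133 = £53.20
Next 400 kWh × £0.173 = £69.20
Remaining 1126.4 kWh × £0.266 = £299.62
Total = £422.02

£422.02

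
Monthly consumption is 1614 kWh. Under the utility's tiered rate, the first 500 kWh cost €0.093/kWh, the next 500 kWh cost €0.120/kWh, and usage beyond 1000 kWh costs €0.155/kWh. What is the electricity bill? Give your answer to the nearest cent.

First 500 kWh × €0.093 = €46.50
Next 500 kWh × €0.120 = €60.00
Remaining 614 kWh × €0.155 = €95.17
Total = €201.67

€201.67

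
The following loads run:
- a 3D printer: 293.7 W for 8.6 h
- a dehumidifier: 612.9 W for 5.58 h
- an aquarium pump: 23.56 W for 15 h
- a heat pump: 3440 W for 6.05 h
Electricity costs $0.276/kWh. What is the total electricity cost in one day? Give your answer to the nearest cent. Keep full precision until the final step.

3D printer: 293.7 W × 8.6 h = 2,526 Wh = 2.526 kWh
dehumidifier: 612.9 W × 5.58 h = 3,420 Wh = 3.42 kWh
aquarium pump: 23.56 W × 15 h = 353 Wh = 0.3534 kWh
heat pump: 3440 W × 6.05 h = 20,812 Wh = 20.81 kWh
Total energy = 2.526 + 3.42 + 0.3534 + 20.81 = 27.11 kWh
Cost = 27.11 kWh × $0.276 = $7.48

$7.48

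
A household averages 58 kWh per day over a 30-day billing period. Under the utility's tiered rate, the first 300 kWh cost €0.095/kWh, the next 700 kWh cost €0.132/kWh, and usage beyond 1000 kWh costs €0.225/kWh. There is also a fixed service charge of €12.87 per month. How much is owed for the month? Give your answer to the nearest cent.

Usage = 58 kWh/day × 30 days = 1740 kWh
First 300 kWh × €0.095 = €28.50
Next 700 kWh × €0.132 = €92.40
Remaining 740 kWh × €0.225 = €166.50
Energy charge = €287.40; + service €12.87 = €300.27

€300.27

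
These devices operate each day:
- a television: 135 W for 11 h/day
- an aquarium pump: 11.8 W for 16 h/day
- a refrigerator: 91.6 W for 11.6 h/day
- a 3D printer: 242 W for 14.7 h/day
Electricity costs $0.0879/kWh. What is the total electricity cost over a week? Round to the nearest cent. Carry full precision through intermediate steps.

$3.87

television: 135 W × 11 h × 7 d = 10,395 Wh = 10.39 kWh
aquarium pump: 11.8 W × 16 h × 7 d = 1,322 Wh = 1.322 kWh
refrigerator: 91.6 W × 11.6 h × 7 d = 7,438 Wh = 7.438 kWh
3D printer: 242 W × 14.7 h × 7 d = 24,902 Wh = 24.9 kWh
Total energy = 10.39 + 1.322 + 7.438 + 24.9 = 44.06 kWh
Cost = 44.06 kWh × $0.0879 = $3.87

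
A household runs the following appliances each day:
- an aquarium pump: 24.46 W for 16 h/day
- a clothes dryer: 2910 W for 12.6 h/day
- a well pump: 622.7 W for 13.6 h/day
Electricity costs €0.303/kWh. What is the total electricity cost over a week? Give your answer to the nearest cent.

aquarium pump: 24.46 W × 16 h × 7 d = 2,740 Wh = 2.74 kWh
clothes dryer: 2910 W × 12.6 h × 7 d = 256,662 Wh = 256.7 kWh
well pump: 622.7 W × 13.6 h × 7 d = 59,281 Wh = 59.28 kWh
Total energy = 2.74 + 256.7 + 59.28 = 318.7 kWh
Cost = 318.7 kWh × €0.303 = €96.56

€96.56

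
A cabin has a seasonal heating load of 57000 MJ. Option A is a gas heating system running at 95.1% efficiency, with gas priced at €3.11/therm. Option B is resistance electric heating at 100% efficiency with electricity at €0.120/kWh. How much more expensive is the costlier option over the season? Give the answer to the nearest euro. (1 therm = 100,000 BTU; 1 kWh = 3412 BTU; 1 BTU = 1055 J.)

€133

Heat load = 57000 MJ = 57,000,000,000 J / 1055 = 54,028,436 BTU
Gas: input = 54,028,436 / 0.951 = 56,812,236 BTU = 568.1 therm → 568.1 × €3.11 = €1,766.86
Electric: 54,028,436 BTU / 3412 = 15,830 kWh → × €0.120 = €1,900.18
Difference = |€1,766.86 − €1,900.18| = €133.32 ≈ €133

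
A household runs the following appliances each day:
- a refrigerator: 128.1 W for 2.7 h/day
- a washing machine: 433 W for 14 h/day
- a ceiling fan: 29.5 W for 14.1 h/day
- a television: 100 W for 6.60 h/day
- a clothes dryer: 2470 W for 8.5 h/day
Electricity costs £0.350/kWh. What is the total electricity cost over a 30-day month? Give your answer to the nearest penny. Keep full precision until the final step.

refrigerator: 128.1 W × 2.7 h × 30 d = 10,376 Wh = 10.38 kWh
washing machine: 433 W × 14 h × 30 d = 181,860 Wh = 181.9 kWh
ceiling fan: 29.5 W × 14.1 h × 30 d = 12,478 Wh = 12.48 kWh
television: 100 W × 6.60 h × 30 d = 19,800 Wh = 19.8 kWh
clothes dryer: 2470 W × 8.5 h × 30 d = 629,850 Wh = 629.9 kWh
Total energy = 10.38 + 181.9 + 12.48 + 19.8 + 629.9 = 854.4 kWh
Cost = 854.4 kWh × £0.350 = £299.03

£299.03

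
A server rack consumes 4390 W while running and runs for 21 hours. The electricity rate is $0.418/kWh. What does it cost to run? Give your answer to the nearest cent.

$38.54

Energy = 4390 W × 21 h = 92,190 Wh = 92.19 kWh
Cost = 92.19 kWh × $0.418/kWh = $38.54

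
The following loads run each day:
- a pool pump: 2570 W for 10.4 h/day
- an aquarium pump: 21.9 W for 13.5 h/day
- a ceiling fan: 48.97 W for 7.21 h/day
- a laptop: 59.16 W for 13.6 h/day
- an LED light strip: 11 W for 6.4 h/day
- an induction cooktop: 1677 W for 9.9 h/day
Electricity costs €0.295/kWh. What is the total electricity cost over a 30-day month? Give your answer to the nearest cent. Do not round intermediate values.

pool pump: 2570 W × 10.4 h × 30 d = 801,840 Wh = 801.8 kWh
aquarium pump: 21.9 W × 13.5 h × 30 d = 8,870 Wh = 8.87 kWh
ceiling fan: 48.97 W × 7.21 h × 30 d = 10,592 Wh = 10.59 kWh
laptop: 59.16 W × 13.6 h × 30 d = 24,137 Wh = 24.14 kWh
LED light strip: 11 W × 6.4 h × 30 d = 2,112 Wh = 2.112 kWh
induction cooktop: 1677 W × 9.9 h × 30 d = 498,069 Wh = 498.1 kWh
Total energy = 801.8 + 8.87 + 10.59 + 24.14 + 2.112 + 498.1 = 1,346 kWh
Cost = 1,346 kWh × €0.295 = €396.96

€396.96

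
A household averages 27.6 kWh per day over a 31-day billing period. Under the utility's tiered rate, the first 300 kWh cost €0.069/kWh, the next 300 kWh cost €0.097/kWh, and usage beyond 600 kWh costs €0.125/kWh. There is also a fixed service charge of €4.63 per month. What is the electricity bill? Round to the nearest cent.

Usage = 27.6 kWh/day × 31 days = 855.6 kWh
First 300 kWh × €0.069 = €20.70
Next 300 kWh × €0.097 = €29.10
Remaining 255.6 kWh × €0.125 = €31.95
Energy charge = €81.75; + service €4.63 = €86.38

€86.38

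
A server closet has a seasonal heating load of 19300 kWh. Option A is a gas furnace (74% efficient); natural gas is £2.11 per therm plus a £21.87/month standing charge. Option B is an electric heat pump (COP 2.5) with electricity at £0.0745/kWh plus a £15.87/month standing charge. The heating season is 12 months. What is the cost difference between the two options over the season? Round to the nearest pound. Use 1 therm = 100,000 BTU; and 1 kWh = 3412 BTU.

Heat load = 19300 kWh × 3412 = 65,851,600 BTU
Gas: input = 65,851,600 / 0.74 = 88,988,649 BTU = 889.9 therm → 889.9 × £2.11 = £1,877.66; + 12 × £21.87 standing = £2,140.10
Heat pump: 65,851,600 BTU / 3412 = 19,300 kWh heat; / 2.5 = 7,720 kWh in → × £0.0745 = £575.14; + 12 × £15.87 standing = £765.58
Difference = |£2,140.10 − £765.58| = £1,374.52 ≈ £1375

£1375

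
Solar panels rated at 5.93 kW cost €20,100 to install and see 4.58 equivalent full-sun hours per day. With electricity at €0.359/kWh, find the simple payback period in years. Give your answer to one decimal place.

Daily generation = 5.93 kW × 4.58 h = 27.16 kWh
Annual generation = 27.16 × 365 = 9913.2 kWh
Annual savings = 9913.2 × €0.359 = €3,558.83
Payback = €20,100 / €3,558.83 = 5.65 years

5.6 years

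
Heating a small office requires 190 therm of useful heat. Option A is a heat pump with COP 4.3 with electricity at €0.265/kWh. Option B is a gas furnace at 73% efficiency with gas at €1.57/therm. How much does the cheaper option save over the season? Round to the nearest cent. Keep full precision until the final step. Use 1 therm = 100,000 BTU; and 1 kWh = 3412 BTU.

€65.45

Heat load = 190 therm × 100,000 = 19,000,000 BTU
Gas: input = 19,000,000 / 0.73 = 26,027,397 BTU = 260.3 therm → 260.3 × €1.57 = €408.63
Heat pump: 19,000,000 BTU / 3412 = 5,569 kWh heat; / 4.3 = 1,295 kWh in → × €0.265 = €343.18
Difference = |€408.63 − €343.18| = €65.45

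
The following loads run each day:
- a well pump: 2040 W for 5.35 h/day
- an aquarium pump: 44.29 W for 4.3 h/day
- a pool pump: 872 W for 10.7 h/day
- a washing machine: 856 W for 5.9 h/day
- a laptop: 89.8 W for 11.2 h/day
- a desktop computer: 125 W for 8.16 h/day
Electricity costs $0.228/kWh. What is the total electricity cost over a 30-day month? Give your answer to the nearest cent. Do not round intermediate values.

well pump: 2040 W × 5.35 h × 30 d = 327,420 Wh = 327.4 kWh
aquarium pump: 44.29 W × 4.3 h × 30 d = 5,713 Wh = 5.713 kWh
pool pump: 872 W × 10.7 h × 30 d = 279,912 Wh = 279.9 kWh
washing machine: 856 W × 5.9 h × 30 d = 151,512 Wh = 151.5 kWh
laptop: 89.8 W × 11.2 h × 30 d = 30,173 Wh = 30.17 kWh
desktop computer: 125 W × 8.16 h × 30 d = 30,600 Wh = 30.6 kWh
Total energy = 327.4 + 5.713 + 279.9 + 151.5 + 30.17 + 30.6 = 825.3 kWh
Cost = 825.3 kWh × $0.228 = $188.18

$188.18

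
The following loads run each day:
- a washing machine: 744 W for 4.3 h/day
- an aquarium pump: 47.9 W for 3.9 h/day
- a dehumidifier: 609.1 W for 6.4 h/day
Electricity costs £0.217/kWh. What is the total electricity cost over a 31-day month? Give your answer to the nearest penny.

washing machine: 744 W × 4.3 h × 31 d = 99,175 Wh = 99.18 kWh
aquarium pump: 47.9 W × 3.9 h × 31 d = 5,791 Wh = 5.791 kWh
dehumidifier: 609.1 W × 6.4 h × 31 d = 120,845 Wh = 120.8 kWh
Total energy = 99.18 + 5.791 + 120.8 = 225.8 kWh
Cost = 225.8 kWh × £0.217 = £49.00

£49.00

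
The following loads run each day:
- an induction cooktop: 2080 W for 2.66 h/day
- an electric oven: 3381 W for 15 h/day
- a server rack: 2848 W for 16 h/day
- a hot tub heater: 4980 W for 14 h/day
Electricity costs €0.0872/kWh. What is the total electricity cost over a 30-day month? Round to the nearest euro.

€449

induction cooktop: 2080 W × 2.66 h × 30 d = 165,984 Wh = 166 kWh
electric oven: 3381 W × 15 h × 30 d = 1,521,450 Wh = 1,521 kWh
server rack: 2848 W × 16 h × 30 d = 1,367,040 Wh = 1,367 kWh
hot tub heater: 4980 W × 14 h × 30 d = 2,091,600 Wh = 2,092 kWh
Total energy = 166 + 1,521 + 1,367 + 2,092 = 5,146 kWh
Cost = 5,146 kWh × €0.0872 = €448.74 ≈ €449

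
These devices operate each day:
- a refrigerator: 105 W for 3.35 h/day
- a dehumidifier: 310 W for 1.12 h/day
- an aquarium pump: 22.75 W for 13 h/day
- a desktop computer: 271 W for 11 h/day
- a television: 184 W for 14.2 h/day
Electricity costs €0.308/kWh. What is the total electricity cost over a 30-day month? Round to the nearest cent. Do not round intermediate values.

€60.88

refrigerator: 105 W × 3.35 h × 30 d = 10,552 Wh = 10.55 kWh
dehumidifier: 310 W × 1.12 h × 30 d = 10,416 Wh = 10.42 kWh
aquarium pump: 22.75 W × 13 h × 30 d = 8,872 Wh = 8.873 kWh
desktop computer: 271 W × 11 h × 30 d = 89,430 Wh = 89.43 kWh
television: 184 W × 14.2 h × 30 d = 78,384 Wh = 78.38 kWh
Total energy = 10.55 + 10.42 + 8.873 + 89.43 + 78.38 = 197.7 kWh
Cost = 197.7 kWh × €0.308 = €60.88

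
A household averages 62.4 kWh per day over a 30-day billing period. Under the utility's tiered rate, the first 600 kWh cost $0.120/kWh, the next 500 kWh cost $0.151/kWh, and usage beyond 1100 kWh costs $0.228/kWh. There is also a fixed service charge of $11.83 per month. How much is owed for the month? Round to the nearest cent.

$335.35

Usage = 62.4 kWh/day × 30 days = 1872 kWh
First 600 kWh × $0.120 = $72.00
Next 500 kWh × $0.151 = $75.50
Remaining 772 kWh × $0.228 = $176.02
Energy charge = $323.52; + service $11.83 = $335.35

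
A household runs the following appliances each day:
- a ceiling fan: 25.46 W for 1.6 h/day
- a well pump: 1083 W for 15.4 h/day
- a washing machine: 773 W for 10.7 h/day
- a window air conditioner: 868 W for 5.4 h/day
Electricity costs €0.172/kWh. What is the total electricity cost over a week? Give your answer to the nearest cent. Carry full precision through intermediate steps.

€35.73

ceiling fan: 25.46 W × 1.6 h × 7 d = 285 Wh = 0.2852 kWh
well pump: 1083 W × 15.4 h × 7 d = 116,747 Wh = 116.7 kWh
washing machine: 773 W × 10.7 h × 7 d = 57,898 Wh = 57.9 kWh
window air conditioner: 868 W × 5.4 h × 7 d = 32,810 Wh = 32.81 kWh
Total energy = 0.2852 + 116.7 + 57.9 + 32.81 = 207.7 kWh
Cost = 207.7 kWh × €0.172 = €35.73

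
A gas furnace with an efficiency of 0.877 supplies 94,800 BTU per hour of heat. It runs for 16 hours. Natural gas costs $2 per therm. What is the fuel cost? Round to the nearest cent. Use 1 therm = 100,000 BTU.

Heat delivered = 94,800 BTU/h × 16 h = 1,516,800 BTU
Gas input = 1,516,800 / 0.877 = 1,729,532 BTU
= 1,729,532 / 100,000 = 17.3 therm
Cost = 17.3 × $2/therm = $34.59

$34.59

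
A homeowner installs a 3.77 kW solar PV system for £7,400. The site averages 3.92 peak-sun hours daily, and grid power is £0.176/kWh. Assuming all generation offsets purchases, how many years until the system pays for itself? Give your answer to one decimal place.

7.8 years

Daily generation = 3.77 kW × 3.92 h = 14.78 kWh
Annual generation = 14.78 × 365 = 5394.1 kWh
Annual savings = 5394.1 × £0.176 = £949.36
Payback = £7,400 / £949.36 = 7.79 years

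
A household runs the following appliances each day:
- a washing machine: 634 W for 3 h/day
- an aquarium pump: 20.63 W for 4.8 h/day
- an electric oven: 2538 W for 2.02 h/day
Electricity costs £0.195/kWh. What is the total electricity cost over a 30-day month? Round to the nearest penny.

£41.70

washing machine: 634 W × 3 h × 30 d = 57,060 Wh = 57.06 kWh
aquarium pump: 20.63 W × 4.8 h × 30 d = 2,971 Wh = 2.971 kWh
electric oven: 2538 W × 2.02 h × 30 d = 153,803 Wh = 153.8 kWh
Total energy = 57.06 + 2.971 + 153.8 = 213.8 kWh
Cost = 213.8 kWh × £0.195 = £41.70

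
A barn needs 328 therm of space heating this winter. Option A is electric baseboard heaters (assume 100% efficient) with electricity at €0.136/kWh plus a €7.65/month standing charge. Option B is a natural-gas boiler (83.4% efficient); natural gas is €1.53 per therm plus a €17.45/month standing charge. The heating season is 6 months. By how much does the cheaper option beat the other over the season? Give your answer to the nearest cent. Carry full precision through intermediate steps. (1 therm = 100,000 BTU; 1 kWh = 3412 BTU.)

Heat load = 328 therm × 100,000 = 32,800,000 BTU
Gas: input = 32,800,000 / 0.834 = 39,328,537 BTU = 393.3 therm → 393.3 × €1.53 = €601.73; + 6 × €17.45 standing = €706.43
Electric: 32,800,000 BTU / 3412 = 9,613 kWh → × €0.136 = €1,307.39; + 6 × €7.65 standing = €1,353.29
Difference = |€706.43 − €1,353.29| = €646.86

€646.86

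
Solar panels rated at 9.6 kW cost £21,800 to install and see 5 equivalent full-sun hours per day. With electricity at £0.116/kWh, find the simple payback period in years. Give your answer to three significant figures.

Daily generation = 9.6 kW × 5 h = 48 kWh
Annual generation = 48 × 365 = 17520 kWh
Annual savings = 17520 × £0.116 = £2,032.32
Payback = £21,800 / £2,032.32 = 10.7 years

10.7 years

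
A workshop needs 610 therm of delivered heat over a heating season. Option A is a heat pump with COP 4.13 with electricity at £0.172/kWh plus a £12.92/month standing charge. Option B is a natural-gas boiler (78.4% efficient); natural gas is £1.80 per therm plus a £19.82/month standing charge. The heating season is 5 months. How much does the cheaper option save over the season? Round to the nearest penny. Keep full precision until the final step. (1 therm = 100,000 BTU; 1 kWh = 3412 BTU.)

£690.45

Heat load = 610 therm × 100,000 = 61,000,000 BTU
Gas: input = 61,000,000 / 0.784 = 77,806,122 BTU = 778.1 therm → 778.1 × £1.80 = £1,400.51; + 5 × £19.82 standing = £1,499.61
Heat pump: 61,000,000 BTU / 3412 = 17,880 kWh heat; / 4.13 = 4,329 kWh in → × £0.172 = £744.56; + 5 × £12.92 standing = £809.16
Difference = |£1,499.61 − £809.16| = £690.45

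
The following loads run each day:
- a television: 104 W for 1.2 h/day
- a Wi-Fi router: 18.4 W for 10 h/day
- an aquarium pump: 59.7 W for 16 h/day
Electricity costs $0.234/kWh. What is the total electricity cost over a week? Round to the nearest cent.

television: 104 W × 1.2 h × 7 d = 874 Wh = 0.8736 kWh
Wi-Fi router: 18.4 W × 10 h × 7 d = 1,288 Wh = 1.288 kWh
aquarium pump: 59.7 W × 16 h × 7 d = 6,686 Wh = 6.686 kWh
Total energy = 0.8736 + 1.288 + 6.686 = 8.848 kWh
Cost = 8.848 kWh × $0.234 = $2.07

$2.07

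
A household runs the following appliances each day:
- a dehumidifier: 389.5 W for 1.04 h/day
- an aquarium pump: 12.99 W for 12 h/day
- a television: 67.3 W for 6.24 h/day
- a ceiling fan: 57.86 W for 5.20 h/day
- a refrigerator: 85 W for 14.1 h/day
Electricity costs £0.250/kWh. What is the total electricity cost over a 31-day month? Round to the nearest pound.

dehumidifier: 389.5 W × 1.04 h × 31 d = 12,557 Wh = 12.56 kWh
aquarium pump: 12.99 W × 12 h × 31 d = 4,832 Wh = 4.832 kWh
television: 67.3 W × 6.24 h × 31 d = 13,019 Wh = 13.02 kWh
ceiling fan: 57.86 W × 5.20 h × 31 d = 9,327 Wh = 9.327 kWh
refrigerator: 85 W × 14.1 h × 31 d = 37,154 Wh = 37.15 kWh
Total energy = 12.56 + 4.832 + 13.02 + 9.327 + 37.15 = 76.89 kWh
Cost = 76.89 kWh × £0.250 = £19.22 ≈ £19

£19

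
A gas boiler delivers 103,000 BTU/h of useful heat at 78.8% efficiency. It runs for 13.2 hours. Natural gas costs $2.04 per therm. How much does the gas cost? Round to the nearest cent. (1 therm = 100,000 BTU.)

Heat delivered = 103,000 BTU/h × 13.2 h = 1,359,600 BTU
Gas input = 1,359,600 / 0.788 = 1,725,381 BTU
= 1,725,381 / 100,000 = 17.25 therm
Cost = 17.25 × $2.04/therm = $35.20

$35.20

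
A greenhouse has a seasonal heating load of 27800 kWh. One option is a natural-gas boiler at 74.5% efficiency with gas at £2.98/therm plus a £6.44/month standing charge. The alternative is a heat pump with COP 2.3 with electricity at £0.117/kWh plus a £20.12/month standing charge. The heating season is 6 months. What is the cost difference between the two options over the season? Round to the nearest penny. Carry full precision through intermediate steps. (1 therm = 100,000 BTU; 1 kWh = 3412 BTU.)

£2297.89

Heat load = 27800 kWh × 3412 = 94,853,600 BTU
Gas: input = 94,853,600 / 0.745 = 127,320,268 BTU = 1,273 therm → 1,273 × £2.98 = £3,794.14; + 6 × £6.44 standing = £3,832.78
Heat pump: 94,853,600 BTU / 3412 = 27,800 kWh heat; / 2.3 = 12,090 kWh in → × £0.117 = £1,414.17; + 6 × £20.12 standing = £1,534.89
Difference = |£3,832.78 − £1,534.89| = £2,297.89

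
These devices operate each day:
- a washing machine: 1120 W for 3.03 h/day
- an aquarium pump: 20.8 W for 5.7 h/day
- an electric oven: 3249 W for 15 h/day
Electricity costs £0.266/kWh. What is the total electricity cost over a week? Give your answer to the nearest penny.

£97.28

washing machine: 1120 W × 3.03 h × 7 d = 23,755 Wh = 23.76 kWh
aquarium pump: 20.8 W × 5.7 h × 7 d = 830 Wh = 0.8299 kWh
electric oven: 3249 W × 15 h × 7 d = 341,145 Wh = 341.1 kWh
Total energy = 23.76 + 0.8299 + 341.1 = 365.7 kWh
Cost = 365.7 kWh × £0.266 = £97.28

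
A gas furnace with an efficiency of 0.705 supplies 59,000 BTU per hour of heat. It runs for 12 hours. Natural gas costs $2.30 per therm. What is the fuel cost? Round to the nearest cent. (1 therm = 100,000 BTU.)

Heat delivered = 59,000 BTU/h × 12 h = 708,000 BTU
Gas input = 708,000 / 0.705 = 1,004,255 BTU
= 1,004,255 / 100,000 = 10.04 therm
Cost = 10.04 × $2.30/therm = $23.10

$23.10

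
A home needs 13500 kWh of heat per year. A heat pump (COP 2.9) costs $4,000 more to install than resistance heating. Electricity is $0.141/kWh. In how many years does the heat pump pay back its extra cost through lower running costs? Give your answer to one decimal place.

Resistance: 13500 kWh × $0.141 = $1,903.50/yr
Heat pump: 13500 / 2.9 = 4655 kWh in → × $0.141 = $656.38/yr
Annual savings = $1,247.12
Payback = $4,000 / $1,247.12 = 3.21 years

3.2 years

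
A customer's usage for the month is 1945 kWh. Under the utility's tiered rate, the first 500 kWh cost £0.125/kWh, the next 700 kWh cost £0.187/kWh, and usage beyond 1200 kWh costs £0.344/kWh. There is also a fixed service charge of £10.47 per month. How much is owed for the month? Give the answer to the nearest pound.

First 500 kWh × £0.125 = £62.50
Next 700 kWh × £0.187 = £130.90
Remaining 745 kWh × £0.344 = £256.28
Energy charge = £449.68; + service £10.47 = £460.15 ≈ £460

£460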